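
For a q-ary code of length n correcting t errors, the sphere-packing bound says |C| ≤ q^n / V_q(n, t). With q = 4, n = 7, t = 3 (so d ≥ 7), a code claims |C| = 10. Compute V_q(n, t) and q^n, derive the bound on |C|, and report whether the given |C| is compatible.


V_q(n, t) = 1156, q^n = 16384, Hamming bound = 14, |C| = 10 ≤ bound (satisfied).

Step 1: Compute V_q(n, t) = Σ_{j=0}^3 C(n, j) (q−1)^j.
  j = 0: C(7,0)·(3)^0 = 1·1 = 1.
  j = 1: C(7,1)·(3)^1 = 7·3 = 21.
  j = 2: C(7,2)·(3)^2 = 21·9 = 189.
  j = 3: C(7,3)·(3)^3 = 35·27 = 945.
  V_q(n, t) = 1 + 21 + 189 + 945 = 1156.
Step 2: q^n = 4^7 = 16384.
Step 3: Hamming bound ⌊q^n / V_q(n,t)⌋ = ⌊16384/1156⌋ = 14.
Step 4: Compare |C| = 10 to 14: satisfied.
The claimed |C| lies below the Hamming bound.


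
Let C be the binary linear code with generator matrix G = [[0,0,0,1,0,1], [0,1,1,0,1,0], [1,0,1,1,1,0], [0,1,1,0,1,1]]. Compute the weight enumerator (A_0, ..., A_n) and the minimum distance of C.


Weight distribution: A_0 = 1, A_1 = 2, A_2 = 2, A_3 = 4, A_4 = 5, A_5 = 2. Minimum distance d = 1.

Enumerate all 2^4 = 16 messages m ∈ F_2^4.
For each, compute codeword c = mG in F_2^6, then tally its weight.
  m = 0000 → c = 000000, weight = 0.
  m = 1000 → c = 000101, weight = 2.
  m = 0100 → c = 011010, weight = 3.
  m = 1100 → c = 011111, weight = 5.
  m = 0010 → c = 101110, weight = 4.
  m = 1010 → c = 101011, weight = 4.
  m = 0110 → c = 110100, weight = 3.
  m = 1110 → c = 110001, weight = 3.
  m = 0001 → c = 011011, weight = 4.
  m = 1001 → c = 011110, weight = 4.
  m = 0101 → c = 000001, weight = 1.
  m = 1101 → c = 000100, weight = 1.
  m = 0011 → c = 110101, weight = 4.
  m = 1011 → c = 110000, weight = 2.
  m = 0111 → c = 101111, weight = 5.
  m = 1111 → c = 101010, weight = 3.
Tally weights:
  weight 0: 1 codewords.
  weight 1: 2 codewords.
  weight 2: 2 codewords.
  weight 3: 4 codewords.
  weight 4: 5 codewords.
  weight 5: 2 codewords.
Minimum distance d = smallest w > 0 with A_w > 0 = 1.
Sanity: Σ A_w = 16 = 2^4 = 16 ✓.


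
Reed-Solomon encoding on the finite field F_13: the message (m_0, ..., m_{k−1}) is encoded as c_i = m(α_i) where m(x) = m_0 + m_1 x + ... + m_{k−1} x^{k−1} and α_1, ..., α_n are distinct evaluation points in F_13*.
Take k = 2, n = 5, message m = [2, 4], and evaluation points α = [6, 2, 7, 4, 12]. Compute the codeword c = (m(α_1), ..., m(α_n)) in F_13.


c = [0, 10, 4, 5, 11]

Message polynomial: m(x) = 2 + 4·x (mod 13).
For each evaluation point α_i, compute m(α_i) mod 13:
  α_1 = 6: Horner steps 4 → 0, so m(6) = 0.
  α_2 = 2: Horner steps 4 → 10, so m(2) = 10.
  α_3 = 7: Horner steps 4 → 4, so m(7) = 4.
  α_4 = 4: Horner steps 4 → 5, so m(4) = 5.
  α_5 = 12: Horner steps 4 → 11, so m(12) = 11.
Codeword c = [0, 10, 4, 5, 11] ∈ F_13^5.


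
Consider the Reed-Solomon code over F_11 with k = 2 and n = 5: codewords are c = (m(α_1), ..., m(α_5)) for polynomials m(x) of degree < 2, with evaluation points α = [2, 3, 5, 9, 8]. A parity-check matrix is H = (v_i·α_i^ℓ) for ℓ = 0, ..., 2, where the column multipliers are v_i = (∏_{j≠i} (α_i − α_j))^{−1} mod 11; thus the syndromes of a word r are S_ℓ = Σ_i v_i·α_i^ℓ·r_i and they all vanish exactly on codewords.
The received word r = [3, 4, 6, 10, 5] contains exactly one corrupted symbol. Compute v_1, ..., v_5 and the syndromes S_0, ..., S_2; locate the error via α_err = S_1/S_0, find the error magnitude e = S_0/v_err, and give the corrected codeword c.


S = (2, 5, 7), error at position 5, error magnitude e = 7, c = [3, 4, 6, 10, 9].

Step 1: column multipliers v_i = (∏_{j≠i}(α_i − α_j))^{−1} mod 11.
  i = 1 (α = 2): (2−3)(2−5)(2−9)(2−8) = (−1)·(−3)·(−7)·(−6) = 126 ≡ 5, so v_1 = 5^{−1} = 9 (mod 11).
  i = 2 (α = 3): (3−2)(3−5)(3−9)(3−8) = 1·(−2)·(−6)·(−5) = −60 ≡ 6, so v_2 = 6^{−1} = 2 (mod 11).
  i = 3 (α = 5): (5−2)(5−3)(5−9)(5−8) = 3·2·(−4)·(−3) = 72 ≡ 6, so v_3 = 6^{−1} = 2 (mod 11).
  i = 4 (α = 9): (9−2)(9−3)(9−5)(9−8) = 7·6·4·1 = 168 ≡ 3, so v_4 = 3^{−1} = 4 (mod 11).
  i = 5 (α = 8): (8−2)(8−3)(8−5)(8−9) = 6·5·3·(−1) = −90 ≡ 9, so v_5 = 9^{−1} = 5 (mod 11).
  v = [9, 2, 2, 4, 5].
Step 2: syndromes of r = [3, 4, 6, 10, 5] (all sums mod 11).
  S_0 = Σ v_i r_i = 9·3 + 2·4 + 2·6 + 4·10 + 5·5 = 112 ≡ 2.
  S_1 = Σ v_i α_i r_i = 9·2·3 + 2·3·4 + 2·5·6 + 4·9·10 + 5·8·5 = 698 ≡ 5.
  α_i^2 mod 11 = [4, 9, 3, 4, 9].
  S_2 = Σ v_i α_i^2 r_i = 9·4·3 + 2·9·4 + 2·3·6 + 4·4·10 + 5·9·5 = 601 ≡ 7.
  S = (2, 5, 7) ≠ 0, so r is not a codeword (an error is present).
Step 3: locate the error. For a single error e at position i, S_ℓ = v_i·e·α_i^ℓ, so α_err = S_1/S_0.
  S_0^{−1} = 2^{−1} = 6 (mod 11), so α_err = 5·6 = 30 ≡ 8 = α_5. Error position i = 5.
  Consistency check: S_2/S_1 = 7·9 = 63 ≡ 8 = α_err ✓ (single-error assumption holds).
Step 4: error magnitude e = S_0/v_5 = S_0·∏_{j≠5}(α_5 − α_j) = 2·9 = 18 ≡ 7 (mod 11).
Step 5: correct position 5: c_5 = r_5 − e = 5 − 7 ≡ 9 (mod 11). Hence c = [3, 4, 6, 10, 9].
  Check: interpolating c through the α_i gives m(x) = 1 + 1·x (degree < 2) with m(α_i) = c_i for every i, so c is indeed a codeword.


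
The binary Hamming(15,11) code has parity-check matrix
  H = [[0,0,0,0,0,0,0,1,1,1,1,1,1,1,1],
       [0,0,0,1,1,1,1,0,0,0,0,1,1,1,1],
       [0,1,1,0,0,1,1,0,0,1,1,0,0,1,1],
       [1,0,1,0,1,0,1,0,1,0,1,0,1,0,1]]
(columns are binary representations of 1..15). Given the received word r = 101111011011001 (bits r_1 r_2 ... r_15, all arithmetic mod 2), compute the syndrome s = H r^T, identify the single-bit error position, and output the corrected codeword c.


s = (1, 1, 0, 0)^T, error position = 12, corrected codeword c = 101111011010001

Compute s = H r^T mod 2 one row at a time:
  s_1 = 1 + 1 + 0 + 1 + 1 + 0 + 0 + 1 = 5 ≡ 1 (mod 2).
  s_2 = 1 + 1 + 1 + 0 + 1 + 0 + 0 + 1 = 5 ≡ 1 (mod 2).
  s_3 = 0 + 1 + 1 + 0 + 0 + 1 + 0 + 1 = 4 ≡ 0 (mod 2).
  s_4 = 1 + 1 + 1 + 0 + 1 + 1 + 0 + 1 = 6 ≡ 0 (mod 2).
s = (1, 1, 0, 0)^T — this equals column 12 of H (binary 1100), so error is at position 12.
Correct: flip bit 12 of r = 101111011011001 to get c = 101111011010001.


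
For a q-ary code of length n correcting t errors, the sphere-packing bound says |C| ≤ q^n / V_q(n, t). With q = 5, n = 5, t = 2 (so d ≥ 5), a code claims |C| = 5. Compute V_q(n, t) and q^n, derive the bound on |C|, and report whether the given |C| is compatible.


V_q(n, t) = 181, q^n = 3125, Hamming bound = 17, |C| = 5 ≤ bound (satisfied).

Step 1: Compute V_q(n, t) = Σ_{j=0}^2 C(n, j) (q−1)^j.
  j = 0: C(5,0)·(4)^0 = 1·1 = 1.
  j = 1: C(5,1)·(4)^1 = 5·4 = 20.
  j = 2: C(5,2)·(4)^2 = 10·16 = 160.
  V_q(n, t) = 1 + 20 + 160 = 181.
Step 2: q^n = 5^5 = 3125.
Step 3: Hamming bound ⌊q^n / V_q(n,t)⌋ = ⌊3125/181⌋ = 17.
Step 4: Compare |C| = 5 to 17: satisfied.
The claimed |C| lies below the Hamming bound.


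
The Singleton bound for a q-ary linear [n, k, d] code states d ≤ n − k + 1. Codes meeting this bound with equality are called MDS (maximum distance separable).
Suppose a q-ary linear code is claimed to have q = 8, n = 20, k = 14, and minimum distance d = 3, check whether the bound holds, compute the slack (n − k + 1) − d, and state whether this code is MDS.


Singleton RHS = n − k + 1 = 7, slack = 4, bound satisfied, not MDS.

Singleton bound: d ≤ n − k + 1.
Here n = 20, k = 14, so n − k + 1 = 7.
Given d = 3, check d ≤ 7: YES.
Slack = (n − k + 1) − d = 4.
The code is NOT MDS (slack = 4 > 0).
Description: the claimed parameters are [20, 14, 3]_8; such a code would be non-MDS.


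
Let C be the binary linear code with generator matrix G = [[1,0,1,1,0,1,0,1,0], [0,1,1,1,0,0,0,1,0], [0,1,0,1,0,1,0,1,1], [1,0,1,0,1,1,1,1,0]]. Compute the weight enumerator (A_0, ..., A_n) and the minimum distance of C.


Weight distribution: A_0 = 1, A_3 = 3, A_4 = 3, A_5 = 4, A_6 = 4, A_7 = 1. Minimum distance d = 3.

Enumerate all 2^4 = 16 messages m ∈ F_2^4.
For each, compute codeword c = mG in F_2^9, then tally its weight.
  m = 0000 → c = 000000000, weight = 0.
  m = 1000 → c = 101101010, weight = 5.
  m = 0100 → c = 011100010, weight = 4.
  m = 1100 → c = 110001000, weight = 3.
  m = 0010 → c = 010101011, weight = 5.
  m = 1010 → c = 111000001, weight = 4.
  m = 0110 → c = 001001001, weight = 3.
  m = 1110 → c = 100100011, weight = 4.
  m = 0001 → c = 101011110, weight = 6.
  m = 1001 → c = 000110100, weight = 3.
  m = 0101 → c = 110111100, weight = 6.
  m = 1101 → c = 011010110, weight = 5.
  m = 0011 → c = 111110101, weight = 7.
  m = 1011 → c = 010011111, weight = 6.
  m = 0111 → c = 100010111, weight = 5.
  m = 1111 → c = 001111101, weight = 6.
Tally weights:
  weight 0: 1 codewords.
  weight 3: 3 codewords.
  weight 4: 3 codewords.
  weight 5: 4 codewords.
  weight 6: 4 codewords.
  weight 7: 1 codewords.
Minimum distance d = smallest w > 0 with A_w > 0 = 3.
Sanity: Σ A_w = 16 = 2^4 = 16 ✓.


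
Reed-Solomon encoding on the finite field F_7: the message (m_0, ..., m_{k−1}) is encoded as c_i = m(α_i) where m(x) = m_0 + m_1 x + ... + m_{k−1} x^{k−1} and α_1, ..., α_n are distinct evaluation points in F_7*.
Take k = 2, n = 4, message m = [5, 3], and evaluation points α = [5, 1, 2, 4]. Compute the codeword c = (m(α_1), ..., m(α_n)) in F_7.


c = [6, 1, 4, 3]

Message polynomial: m(x) = 5 + 3·x (mod 7).
For each evaluation point α_i, compute m(α_i) mod 7:
  α_1 = 5: Horner steps 3 → 6, so m(5) = 6.
  α_2 = 1: Horner steps 3 → 1, so m(1) = 1.
  α_3 = 2: Horner steps 3 → 4, so m(2) = 4.
  α_4 = 4: Horner steps 3 → 3, so m(4) = 3.
Codeword c = [6, 1, 4, 3] ∈ F_7^4.


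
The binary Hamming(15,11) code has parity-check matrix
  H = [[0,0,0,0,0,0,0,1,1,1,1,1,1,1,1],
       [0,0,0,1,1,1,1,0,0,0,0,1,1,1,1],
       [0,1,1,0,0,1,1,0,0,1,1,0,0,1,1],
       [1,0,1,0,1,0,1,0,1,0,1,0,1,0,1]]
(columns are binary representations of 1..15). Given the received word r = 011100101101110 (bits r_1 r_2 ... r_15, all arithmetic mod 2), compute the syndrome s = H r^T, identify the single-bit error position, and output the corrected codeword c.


s = (1, 1, 1, 0)^T, error position = 14, corrected codeword c = 011100101101100

Compute s = H r^T mod 2 one row at a time:
  s_1 = 0 + 1 + 1 + 0 + 1 + 1 + 1 + 0 = 5 ≡ 1 (mod 2).
  s_2 = 1 + 0 + 0 + 1 + 1 + 1 + 1 + 0 = 5 ≡ 1 (mod 2).
  s_3 = 1 + 1 + 0 + 1 + 1 + 0 + 1 + 0 = 5 ≡ 1 (mod 2).
  s_4 = 0 + 1 + 0 + 1 + 1 + 0 + 1 + 0 = 4 ≡ 0 (mod 2).
s = (1, 1, 1, 0)^T — this equals column 14 of H (binary 1110), so error is at position 14.
Correct: flip bit 14 of r = 011100101101110 to get c = 011100101101100.


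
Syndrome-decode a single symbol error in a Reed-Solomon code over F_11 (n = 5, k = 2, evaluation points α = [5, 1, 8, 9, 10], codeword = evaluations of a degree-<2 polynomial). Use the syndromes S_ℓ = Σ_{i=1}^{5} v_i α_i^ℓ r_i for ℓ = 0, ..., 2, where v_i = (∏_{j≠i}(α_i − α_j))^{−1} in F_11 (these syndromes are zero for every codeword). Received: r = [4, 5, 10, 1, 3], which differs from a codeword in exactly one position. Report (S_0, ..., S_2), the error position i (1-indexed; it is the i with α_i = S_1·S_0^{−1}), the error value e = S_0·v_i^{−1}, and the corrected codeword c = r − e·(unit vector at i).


S = (3, 3, 3), error at position 2, error magnitude e = 9, c = [4, 7, 10, 1, 3].

Step 1: column multipliers v_i = (∏_{j≠i}(α_i − α_j))^{−1} mod 11.
  i = 1 (α = 5): (5−1)(5−8)(5−9)(5−10) = 4·(−3)·(−4)·(−5) = −240 ≡ 2, so v_1 = 2^{−1} = 6 (mod 11).
  i = 2 (α = 1): (1−5)(1−8)(1−9)(1−10) = (−4)·(−7)·(−8)·(−9) = 2016 ≡ 3, so v_2 = 3^{−1} = 4 (mod 11).
  i = 3 (α = 8): (8−5)(8−1)(8−9)(8−10) = 3·7·(−1)·(−2) = 42 ≡ 9, so v_3 = 9^{−1} = 5 (mod 11).
  i = 4 (α = 9): (9−5)(9−1)(9−8)(9−10) = 4·8·1·(−1) = −32 ≡ 1, so v_4 = 1^{−1} = 1 (mod 11).
  i = 5 (α = 10): (10−5)(10−1)(10−8)(10−9) = 5·9·2·1 = 90 ≡ 2, so v_5 = 2^{−1} = 6 (mod 11).
  v = [6, 4, 5, 1, 6].
Step 2: syndromes of r = [4, 5, 10, 1, 3] (all sums mod 11).
  S_0 = Σ v_i r_i = 6·4 + 4·5 + 5·10 + 1·1 + 6·3 = 113 ≡ 3.
  S_1 = Σ v_i α_i r_i = 6·5·4 + 4·1·5 + 5·8·10 + 1·9·1 + 6·10·3 = 729 ≡ 3.
  α_i^2 mod 11 = [3, 1, 9, 4, 1].
  S_2 = Σ v_i α_i^2 r_i = 6·3·4 + 4·1·5 + 5·9·10 + 1·4·1 + 6·1·3 = 564 ≡ 3.
  S = (3, 3, 3) ≠ 0, so r is not a codeword (an error is present).
Step 3: locate the error. For a single error e at position i, S_ℓ = v_i·e·α_i^ℓ, so α_err = S_1/S_0.
  S_0^{−1} = 3^{−1} = 4 (mod 11), so α_err = 3·4 = 12 ≡ 1 = α_2. Error position i = 2.
  Consistency check: S_2/S_1 = 3·4 = 12 ≡ 1 = α_err ✓ (single-error assumption holds).
Step 4: error magnitude e = S_0/v_2 = S_0·∏_{j≠2}(α_2 − α_j) = 3·3 = 9 ≡ 9 (mod 11).
Step 5: correct position 2: c_2 = r_2 − e = 5 − 9 ≡ 7 (mod 11). Hence c = [4, 7, 10, 1, 3].
  Check: interpolating c through the α_i gives m(x) = 5 + 2·x (degree < 2) with m(α_i) = c_i for every i, so c is indeed a codeword.


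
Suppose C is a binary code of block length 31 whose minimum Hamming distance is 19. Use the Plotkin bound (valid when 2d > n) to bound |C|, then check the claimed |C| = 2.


Plotkin bound M ≤ 4; given |C| = 2 ≤ bound (satisfied).

Check applicability: 2d = 38, n = 31.
2d − n = 7 > 0, so Plotkin applies.
Compute d/(2d−n) = 19/7 ≈ 2.7143.
⌊d/(2d−n)⌋ = 2.
Plotkin bound: M ≤ 2·2 = 4.
Given |C| = 2, check: satisfied.
This |C| is below the Plotkin bound.


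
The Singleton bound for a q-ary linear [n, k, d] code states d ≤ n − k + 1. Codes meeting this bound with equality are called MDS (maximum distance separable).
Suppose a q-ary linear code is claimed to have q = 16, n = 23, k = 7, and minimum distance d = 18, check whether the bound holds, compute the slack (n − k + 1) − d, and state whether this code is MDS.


Singleton RHS = n − k + 1 = 17, slack = -1, bound violated (no such code; not MDS).

Singleton bound: d ≤ n − k + 1.
Here n = 23, k = 7, so n − k + 1 = 17.
Given d = 18, check d ≤ 17: NO.
Slack = (n − k + 1) − d = -1.
The slack is negative: d = 18 exceeds n − k + 1 = 17 by 1, so the Singleton bound is violated and no linear [23, 7, 18]_16 code can exist. In particular it is not MDS (MDS requires d = n − k + 1 exactly).
Description: the claimed parameters are [23, 7, 18]_16; such a code would be impossible (violates the Singleton bound).


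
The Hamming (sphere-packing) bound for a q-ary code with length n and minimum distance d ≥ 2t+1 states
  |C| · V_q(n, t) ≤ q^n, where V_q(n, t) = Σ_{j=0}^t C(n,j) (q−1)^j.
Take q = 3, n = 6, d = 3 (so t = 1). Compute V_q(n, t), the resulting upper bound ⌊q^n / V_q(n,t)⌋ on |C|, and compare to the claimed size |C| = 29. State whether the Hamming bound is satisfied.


V_q(n, t) = 13, q^n = 729, Hamming bound = 56, |C| = 29 ≤ bound (satisfied).

Step 1: Compute V_q(n, t) = Σ_{j=0}^1 C(n, j) (q−1)^j.
  j = 0: C(6,0)·(2)^0 = 1·1 = 1.
  j = 1: C(6,1)·(2)^1 = 6·2 = 12.
  V_q(n, t) = 1 + 12 = 13.
Step 2: q^n = 3^6 = 729.
Step 3: Hamming bound ⌊q^n / V_q(n,t)⌋ = ⌊729/13⌋ = 56.
Step 4: Compare |C| = 29 to 56: satisfied.
The claimed |C| lies below the Hamming bound.


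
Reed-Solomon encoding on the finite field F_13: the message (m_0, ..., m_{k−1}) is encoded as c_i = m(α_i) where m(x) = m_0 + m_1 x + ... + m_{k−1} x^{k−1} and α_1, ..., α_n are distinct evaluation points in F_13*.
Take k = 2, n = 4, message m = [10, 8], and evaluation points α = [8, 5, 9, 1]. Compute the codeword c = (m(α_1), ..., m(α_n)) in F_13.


c = [9, 11, 4, 5]

Message polynomial: m(x) = 10 + 8·x (mod 13).
For each evaluation point α_i, compute m(α_i) mod 13:
  α_1 = 8: Horner steps 8 → 9, so m(8) = 9.
  α_2 = 5: Horner steps 8 → 11, so m(5) = 11.
  α_3 = 9: Horner steps 8 → 4, so m(9) = 4.
  α_4 = 1: Horner steps 8 → 5, so m(1) = 5.
Codeword c = [9, 11, 4, 5] ∈ F_13^4.


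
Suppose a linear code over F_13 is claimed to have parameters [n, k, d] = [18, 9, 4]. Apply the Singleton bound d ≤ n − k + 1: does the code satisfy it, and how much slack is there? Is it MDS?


Singleton RHS = n − k + 1 = 10, slack = 6, bound satisfied, not MDS.

Singleton bound: d ≤ n − k + 1.
Here n = 18, k = 9, so n − k + 1 = 10.
Given d = 4, check d ≤ 10: YES.
Slack = (n − k + 1) − d = 6.
The code is NOT MDS (slack = 6 > 0).
Description: the claimed parameters are [18, 9, 4]_13; such a code would be non-MDS.


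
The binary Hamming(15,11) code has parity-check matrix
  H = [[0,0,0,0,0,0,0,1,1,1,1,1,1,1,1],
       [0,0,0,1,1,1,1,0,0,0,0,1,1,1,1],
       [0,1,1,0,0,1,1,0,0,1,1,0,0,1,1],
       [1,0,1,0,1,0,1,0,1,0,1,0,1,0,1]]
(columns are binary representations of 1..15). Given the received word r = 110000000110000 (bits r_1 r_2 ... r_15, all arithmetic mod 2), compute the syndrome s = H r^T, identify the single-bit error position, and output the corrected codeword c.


s = (0, 0, 1, 0)^T, error position = 2, corrected codeword c = 100000000110000

Compute s = H r^T mod 2 one row at a time:
  s_1 = 0 + 0 + 1 + 1 + 0 + 0 + 0 + 0 = 2 ≡ 0 (mod 2).
  s_2 = 0 + 0 + 0 + 0 + 0 + 0 + 0 + 0 = 0 ≡ 0 (mod 2).
  s_3 = 1 + 0 + 0 + 0 + 1 + 1 + 0 + 0 = 3 ≡ 1 (mod 2).
  s_4 = 1 + 0 + 0 + 0 + 0 + 1 + 0 + 0 = 2 ≡ 0 (mod 2).
s = (0, 0, 1, 0)^T — this equals column 2 of H (binary 0010), so error is at position 2.
Correct: flip bit 2 of r = 110000000110000 to get c = 100000000110000.


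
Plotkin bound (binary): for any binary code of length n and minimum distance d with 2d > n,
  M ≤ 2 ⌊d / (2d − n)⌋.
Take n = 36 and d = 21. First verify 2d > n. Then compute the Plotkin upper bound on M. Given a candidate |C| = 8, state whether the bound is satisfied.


Plotkin bound M ≤ 6; given |C| = 8 > bound (violated).

Check applicability: 2d = 42, n = 36.
2d − n = 6 > 0, so Plotkin applies.
Compute d/(2d−n) = 21/6 ≈ 3.5000.
⌊d/(2d−n)⌋ = 3.
Plotkin bound: M ≤ 2·3 = 6.
Given |C| = 8, check: VIOLATED.
This |C| is above the Plotkin bound, so no binary code with n = 36, d = 21 and 8 codewords exists.


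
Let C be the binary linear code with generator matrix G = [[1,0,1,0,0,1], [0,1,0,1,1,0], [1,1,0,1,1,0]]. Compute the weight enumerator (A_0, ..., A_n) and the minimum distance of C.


Weight distribution: A_0 = 1, A_1 = 1, A_2 = 1, A_3 = 2, A_4 = 1, A_5 = 1, A_6 = 1. Minimum distance d = 1.

Enumerate all 2^3 = 8 messages m ∈ F_2^3.
For each, compute codeword c = mG in F_2^6, then tally its weight.
  m = 000 → c = 000000, weight = 0.
  m = 100 → c = 101001, weight = 3.
  m = 010 → c = 010110, weight = 3.
  m = 110 → c = 111111, weight = 6.
  m = 001 → c = 110110, weight = 4.
  m = 101 → c = 011111, weight = 5.
  m = 011 → c = 100000, weight = 1.
  m = 111 → c = 001001, weight = 2.
Tally weights:
  weight 0: 1 codewords.
  weight 1: 1 codewords.
  weight 2: 1 codewords.
  weight 3: 2 codewords.
  weight 4: 1 codewords.
  weight 5: 1 codewords.
  weight 6: 1 codewords.
Minimum distance d = smallest w > 0 with A_w > 0 = 1.
Sanity: Σ A_w = 8 = 2^3 = 8 ✓.


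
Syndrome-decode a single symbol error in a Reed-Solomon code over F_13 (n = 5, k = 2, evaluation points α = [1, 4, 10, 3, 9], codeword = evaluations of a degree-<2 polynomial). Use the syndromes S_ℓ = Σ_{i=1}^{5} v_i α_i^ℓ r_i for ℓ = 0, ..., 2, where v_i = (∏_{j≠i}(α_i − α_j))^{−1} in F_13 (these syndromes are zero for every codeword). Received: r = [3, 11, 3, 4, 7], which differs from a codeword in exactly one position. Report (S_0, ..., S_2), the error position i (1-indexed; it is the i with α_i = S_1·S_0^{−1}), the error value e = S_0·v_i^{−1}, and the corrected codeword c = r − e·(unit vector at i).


S = (2, 7, 5), error at position 3, error magnitude e = 2, c = [3, 11, 1, 4, 7].

Step 1: column multipliers v_i = (∏_{j≠i}(α_i − α_j))^{−1} mod 13.
  i = 1 (α = 1): (1−4)(1−10)(1−3)(1−9) = (−3)·(−9)·(−2)·(−8) = 432 ≡ 3, so v_1 = 3^{−1} = 9 (mod 13).
  i = 2 (α = 4): (4−1)(4−10)(4−3)(4−9) = 3·(−6)·1·(−5) = 90 ≡ 12, so v_2 = 12^{−1} = 12 (mod 13).
  i = 3 (α = 10): (10−1)(10−4)(10−3)(10−9) = 9·6·7·1 = 378 ≡ 1, so v_3 = 1^{−1} = 1 (mod 13).
  i = 4 (α = 3): (3−1)(3−4)(3−10)(3−9) = 2·(−1)·(−7)·(−6) = −84 ≡ 7, so v_4 = 7^{−1} = 2 (mod 13).
  i = 5 (α = 9): (9−1)(9−4)(9−10)(9−3) = 8·5·(−1)·6 = −240 ≡ 7, so v_5 = 7^{−1} = 2 (mod 13).
  v = [9, 12, 1, 2, 2].
Step 2: syndromes of r = [3, 11, 3, 4, 7] (all sums mod 13).
  S_0 = Σ v_i r_i = 9·3 + 12·11 + 1·3 + 2·4 + 2·7 = 184 ≡ 2.
  S_1 = Σ v_i α_i r_i = 9·1·3 + 12·4·11 + 1·10·3 + 2·3·4 + 2·9·7 = 735 ≡ 7.
  α_i^2 mod 13 = [1, 3, 9, 9, 3].
  S_2 = Σ v_i α_i^2 r_i = 9·1·3 + 12·3·11 + 1·9·3 + 2·9·4 + 2·3·7 = 564 ≡ 5.
  S = (2, 7, 5) ≠ 0, so r is not a codeword (an error is present).
Step 3: locate the error. For a single error e at position i, S_ℓ = v_i·e·α_i^ℓ, so α_err = S_1/S_0.
  S_0^{−1} = 2^{−1} = 7 (mod 13), so α_err = 7·7 = 49 ≡ 10 = α_3. Error position i = 3.
  Consistency check: S_2/S_1 = 5·2 = 10 ≡ 10 = α_err ✓ (single-error assumption holds).
Step 4: error magnitude e = S_0/v_3 = S_0·∏_{j≠3}(α_3 − α_j) = 2·1 = 2 ≡ 2 (mod 13).
Step 5: correct position 3: c_3 = r_3 − e = 3 − 2 ≡ 1 (mod 13). Hence c = [3, 11, 1, 4, 7].
  Check: interpolating c through the α_i gives m(x) = 9 + 7·x (degree < 2) with m(α_i) = c_i for every i, so c is indeed a codeword.


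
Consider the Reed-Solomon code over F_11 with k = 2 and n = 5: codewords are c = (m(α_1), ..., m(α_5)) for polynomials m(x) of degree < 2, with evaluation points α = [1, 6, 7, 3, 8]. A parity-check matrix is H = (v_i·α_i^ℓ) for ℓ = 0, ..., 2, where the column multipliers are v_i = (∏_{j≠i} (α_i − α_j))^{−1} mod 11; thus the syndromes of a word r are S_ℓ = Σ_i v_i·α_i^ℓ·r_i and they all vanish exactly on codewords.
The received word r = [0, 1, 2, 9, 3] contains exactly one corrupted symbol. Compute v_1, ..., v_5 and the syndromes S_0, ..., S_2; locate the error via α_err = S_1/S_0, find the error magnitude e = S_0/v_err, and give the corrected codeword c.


S = (2, 2, 2), error at position 1, error magnitude e = 4, c = [7, 1, 2, 9, 3].

Step 1: column multipliers v_i = (∏_{j≠i}(α_i − α_j))^{−1} mod 11.
  i = 1 (α = 1): (1−6)(1−7)(1−3)(1−8) = (−5)·(−6)·(−2)·(−7) = 420 ≡ 2, so v_1 = 2^{−1} = 6 (mod 11).
  i = 2 (α = 6): (6−1)(6−7)(6−3)(6−8) = 5·(−1)·3·(−2) = 30 ≡ 8, so v_2 = 8^{−1} = 7 (mod 11).
  i = 3 (α = 7): (7−1)(7−6)(7−3)(7−8) = 6·1·4·(−1) = −24 ≡ 9, so v_3 = 9^{−1} = 5 (mod 11).
  i = 4 (α = 3): (3−1)(3−6)(3−7)(3−8) = 2·(−3)·(−4)·(−5) = −120 ≡ 1, so v_4 = 1^{−1} = 1 (mod 11).
  i = 5 (α = 8): (8−1)(8−6)(8−7)(8−3) = 7·2·1·5 = 70 ≡ 4, so v_5 = 4^{−1} = 3 (mod 11).
  v = [6, 7, 5, 1, 3].
Step 2: syndromes of r = [0, 1, 2, 9, 3] (all sums mod 11).
  S_0 = Σ v_i r_i = 6·0 + 7·1 + 5·2 + 1·9 + 3·3 = 35 ≡ 2.
  S_1 = Σ v_i α_i r_i = 6·1·0 + 7·6·1 + 5·7·2 + 1·3·9 + 3·8·3 = 211 ≡ 2.
  α_i^2 mod 11 = [1, 3, 5, 9, 9].
  S_2 = Σ v_i α_i^2 r_i = 6·1·0 + 7·3·1 + 5·5·2 + 1·9·9 + 3·9·3 = 233 ≡ 2.
  S = (2, 2, 2) ≠ 0, so r is not a codeword (an error is present).
Step 3: locate the error. For a single error e at position i, S_ℓ = v_i·e·α_i^ℓ, so α_err = S_1/S_0.
  S_0^{−1} = 2^{−1} = 6 (mod 11), so α_err = 2·6 = 12 ≡ 1 = α_1. Error position i = 1.
  Consistency check: S_2/S_1 = 2·6 = 12 ≡ 1 = α_err ✓ (single-error assumption holds).
Step 4: error magnitude e = S_0/v_1 = S_0·∏_{j≠1}(α_1 − α_j) = 2·2 = 4 ≡ 4 (mod 11).
Step 5: correct position 1: c_1 = r_1 − e = 0 − 4 ≡ 7 (mod 11). Hence c = [7, 1, 2, 9, 3].
  Check: interpolating c through the α_i gives m(x) = 6 + 1·x (degree < 2) with m(α_i) = c_i for every i, so c is indeed a codeword.


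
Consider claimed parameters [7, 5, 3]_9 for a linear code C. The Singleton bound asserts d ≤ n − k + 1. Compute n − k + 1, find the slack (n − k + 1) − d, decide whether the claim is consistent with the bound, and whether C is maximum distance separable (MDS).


Singleton RHS = n − k + 1 = 3, slack = 0, bound satisfied, MDS.

Singleton bound: d ≤ n − k + 1.
Here n = 7, k = 5, so n − k + 1 = 3.
Given d = 3, check d ≤ 3: YES.
Slack = (n − k + 1) − d = 0.
The code is MDS (slack = 0).
Description: the claimed parameters are [7, 5, 3]_9; such a code would be MDS (meets Singleton bound).


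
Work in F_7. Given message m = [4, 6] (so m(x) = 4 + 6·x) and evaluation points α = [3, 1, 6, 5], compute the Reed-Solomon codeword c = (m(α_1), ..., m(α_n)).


c = [1, 3, 5, 6]

Message polynomial: m(x) = 4 + 6·x (mod 7).
For each evaluation point α_i, compute m(α_i) mod 7:
  α_1 = 3: Horner steps 6 → 1, so m(3) = 1.
  α_2 = 1: Horner steps 6 → 3, so m(1) = 3.
  α_3 = 6: Horner steps 6 → 5, so m(6) = 5.
  α_4 = 5: Horner steps 6 → 6, so m(5) = 6.
Codeword c = [1, 3, 5, 6] ∈ F_7^4.


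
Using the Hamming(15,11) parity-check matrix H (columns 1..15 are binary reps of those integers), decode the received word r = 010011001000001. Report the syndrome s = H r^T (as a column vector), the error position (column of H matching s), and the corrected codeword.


s = (0, 1, 1, 1)^T, error position = 7, corrected codeword c = 010011101000001

Compute s = H r^T mod 2 one row at a time:
  s_1 = 0 + 1 + 0 + 0 + 0 + 0 + 0 + 1 = 2 ≡ 0 (mod 2).
  s_2 = 0 + 1 + 1 + 0 + 0 + 0 + 0 + 1 = 3 ≡ 1 (mod 2).
  s_3 = 1 + 0 + 1 + 0 + 0 + 0 + 0 + 1 = 3 ≡ 1 (mod 2).
  s_4 = 0 + 0 + 1 + 0 + 1 + 0 + 0 + 1 = 3 ≡ 1 (mod 2).
s = (0, 1, 1, 1)^T — this equals column 7 of H (binary 0111), so error is at position 7.
Correct: flip bit 7 of r = 010011001000001 to get c = 010011101000001.


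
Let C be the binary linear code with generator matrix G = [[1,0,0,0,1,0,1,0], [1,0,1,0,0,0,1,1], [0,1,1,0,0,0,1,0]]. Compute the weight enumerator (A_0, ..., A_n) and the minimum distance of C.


Weight distribution: A_0 = 1, A_3 = 4, A_4 = 3. Minimum distance d = 3.

Enumerate all 2^3 = 8 messages m ∈ F_2^3.
For each, compute codeword c = mG in F_2^8, then tally its weight.
  m = 000 → c = 00000000, weight = 0.
  m = 100 → c = 10001010, weight = 3.
  m = 010 → c = 10100011, weight = 4.
  m = 110 → c = 00101001, weight = 3.
  m = 001 → c = 01100010, weight = 3.
  m = 101 → c = 11101000, weight = 4.
  m = 011 → c = 11000001, weight = 3.
  m = 111 → c = 01001011, weight = 4.
Tally weights:
  weight 0: 1 codewords.
  weight 3: 4 codewords.
  weight 4: 3 codewords.
Minimum distance d = smallest w > 0 with A_w > 0 = 3.
Sanity: Σ A_w = 8 = 2^3 = 8 ✓.


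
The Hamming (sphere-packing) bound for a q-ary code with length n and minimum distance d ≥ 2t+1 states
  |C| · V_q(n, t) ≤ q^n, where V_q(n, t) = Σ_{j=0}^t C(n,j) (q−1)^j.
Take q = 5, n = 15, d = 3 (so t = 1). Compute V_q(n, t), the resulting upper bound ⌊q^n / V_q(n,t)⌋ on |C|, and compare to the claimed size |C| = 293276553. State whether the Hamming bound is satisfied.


V_q(n, t) = 61, q^n = 30517578125, Hamming bound = 500288165, |C| = 293276553 ≤ bound (satisfied).

Step 1: Compute V_q(n, t) = Σ_{j=0}^1 C(n, j) (q−1)^j.
  j = 0: C(15,0)·(4)^0 = 1·1 = 1.
  j = 1: C(15,1)·(4)^1 = 15·4 = 60.
  V_q(n, t) = 1 + 60 = 61.
Step 2: q^n = 5^15 = 30517578125.
Step 3: Hamming bound ⌊q^n / V_q(n,t)⌋ = ⌊30517578125/61⌋ = 500288165.
Step 4: Compare |C| = 293276553 to 500288165: satisfied.
The claimed |C| lies below the Hamming bound.


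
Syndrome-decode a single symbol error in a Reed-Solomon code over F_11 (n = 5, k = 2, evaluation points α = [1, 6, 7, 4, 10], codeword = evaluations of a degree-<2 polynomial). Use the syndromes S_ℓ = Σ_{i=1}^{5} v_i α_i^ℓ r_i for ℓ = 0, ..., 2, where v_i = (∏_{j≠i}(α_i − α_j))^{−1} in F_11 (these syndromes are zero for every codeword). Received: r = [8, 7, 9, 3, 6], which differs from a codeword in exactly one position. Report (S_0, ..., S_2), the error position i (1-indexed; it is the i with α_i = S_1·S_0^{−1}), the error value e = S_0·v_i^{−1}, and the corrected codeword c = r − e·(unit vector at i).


S = (9, 2, 9), error at position 5, error magnitude e = 2, c = [8, 7, 9, 3, 4].

Step 1: column multipliers v_i = (∏_{j≠i}(α_i − α_j))^{−1} mod 11.
  i = 1 (α = 1): (1−6)(1−7)(1−4)(1−10) = (−5)·(−6)·(−3)·(−9) = 810 ≡ 7, so v_1 = 7^{−1} = 8 (mod 11).
  i = 2 (α = 6): (6−1)(6−7)(6−4)(6−10) = 5·(−1)·2·(−4) = 40 ≡ 7, so v_2 = 7^{−1} = 8 (mod 11).
  i = 3 (α = 7): (7−1)(7−6)(7−4)(7−10) = 6·1·3·(−3) = −54 ≡ 1, so v_3 = 1^{−1} = 1 (mod 11).
  i = 4 (α = 4): (4−1)(4−6)(4−7)(4−10) = 3·(−2)·(−3)·(−6) = −108 ≡ 2, so v_4 = 2^{−1} = 6 (mod 11).
  i = 5 (α = 10): (10−1)(10−6)(10−7)(10−4) = 9·4·3·6 = 648 ≡ 10, so v_5 = 10^{−1} = 10 (mod 11).
  v = [8, 8, 1, 6, 10].
Step 2: syndromes of r = [8, 7, 9, 3, 6] (all sums mod 11).
  S_0 = Σ v_i r_i = 8·8 + 8·7 + 1·9 + 6·3 + 10·6 = 207 ≡ 9.
  S_1 = Σ v_i α_i r_i = 8·1·8 + 8·6·7 + 1·7·9 + 6·4·3 + 10·10·6 = 1135 ≡ 2.
  α_i^2 mod 11 = [1, 3, 5, 5, 1].
  S_2 = Σ v_i α_i^2 r_i = 8·1·8 + 8·3·7 + 1·5·9 + 6·5·3 + 10·1·6 = 427 ≡ 9.
  S = (9, 2, 9) ≠ 0, so r is not a codeword (an error is present).
Step 3: locate the error. For a single error e at position i, S_ℓ = v_i·e·α_i^ℓ, so α_err = S_1/S_0.
  S_0^{−1} = 9^{−1} = 5 (mod 11), so α_err = 2·5 = 10 ≡ 10 = α_5. Error position i = 5.
  Consistency check: S_2/S_1 = 9·6 = 54 ≡ 10 = α_err ✓ (single-error assumption holds).
Step 4: error magnitude e = S_0/v_5 = S_0·∏_{j≠5}(α_5 − α_j) = 9·10 = 90 ≡ 2 (mod 11).
Step 5: correct position 5: c_5 = r_5 − e = 6 − 2 ≡ 4 (mod 11). Hence c = [8, 7, 9, 3, 4].
  Check: interpolating c through the α_i gives m(x) = 6 + 2·x (degree < 2) with m(α_i) = c_i for every i, so c is indeed a codeword.


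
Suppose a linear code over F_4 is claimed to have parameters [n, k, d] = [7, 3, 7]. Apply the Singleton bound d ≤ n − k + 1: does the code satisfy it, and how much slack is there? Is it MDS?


Singleton RHS = n − k + 1 = 5, slack = -2, bound violated (no such code; not MDS).

Singleton bound: d ≤ n − k + 1.
Here n = 7, k = 3, so n − k + 1 = 5.
Given d = 7, check d ≤ 5: NO.
Slack = (n − k + 1) − d = -2.
The slack is negative: d = 7 exceeds n − k + 1 = 5 by 2, so the Singleton bound is violated and no linear [7, 3, 7]_4 code can exist. In particular it is not MDS (MDS requires d = n − k + 1 exactly).
Description: the claimed parameters are [7, 3, 7]_4; such a code would be impossible (violates the Singleton bound).


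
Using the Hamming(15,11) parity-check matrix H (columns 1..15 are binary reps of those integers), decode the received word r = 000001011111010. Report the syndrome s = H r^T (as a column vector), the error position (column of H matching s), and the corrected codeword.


s = (0, 1, 0, 0)^T, error position = 4, corrected codeword c = 000101011111010

Compute s = H r^T mod 2 one row at a time:
  s_1 = 1 + 1 + 1 + 1 + 1 + 0 + 1 + 0 = 6 ≡ 0 (mod 2).
  s_2 = 0 + 0 + 1 + 0 + 1 + 0 + 1 + 0 = 3 ≡ 1 (mod 2).
  s_3 = 0 + 0 + 1 + 0 + 1 + 1 + 1 + 0 = 4 ≡ 0 (mod 2).
  s_4 = 0 + 0 + 0 + 0 + 1 + 1 + 0 + 0 = 2 ≡ 0 (mod 2).
s = (0, 1, 0, 0)^T — this equals column 4 of H (binary 0100), so error is at position 4.
Correct: flip bit 4 of r = 000001011111010 to get c = 000101011111010.


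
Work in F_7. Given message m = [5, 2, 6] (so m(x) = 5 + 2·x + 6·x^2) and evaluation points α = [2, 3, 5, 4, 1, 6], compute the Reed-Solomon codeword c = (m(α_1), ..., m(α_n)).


c = [5, 2, 4, 4, 6, 2]

Message polynomial: m(x) = 5 + 2·x + 6·x^2 (mod 7).
For each evaluation point α_i, compute m(α_i) mod 7:
  α_1 = 2: Horner steps 6 → 0 → 5, so m(2) = 5.
  α_2 = 3: Horner steps 6 → 6 → 2, so m(3) = 2.
  α_3 = 5: Horner steps 6 → 4 → 4, so m(5) = 4.
  α_4 = 4: Horner steps 6 → 5 → 4, so m(4) = 4.
  α_5 = 1: Horner steps 6 → 1 → 6, so m(1) = 6.
  α_6 = 6: Horner steps 6 → 3 → 2, so m(6) = 2.
Codeword c = [5, 2, 4, 4, 6, 2] ∈ F_7^6.


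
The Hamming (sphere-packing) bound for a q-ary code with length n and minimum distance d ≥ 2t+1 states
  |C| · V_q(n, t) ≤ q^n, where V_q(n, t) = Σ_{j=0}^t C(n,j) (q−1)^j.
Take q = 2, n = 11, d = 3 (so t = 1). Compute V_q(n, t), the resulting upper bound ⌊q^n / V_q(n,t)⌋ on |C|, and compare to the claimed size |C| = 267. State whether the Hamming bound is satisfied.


V_q(n, t) = 12, q^n = 2048, Hamming bound = 170, |C| = 267 > bound (violated).

Step 1: Compute V_q(n, t) = Σ_{j=0}^1 C(n, j) (q−1)^j.
  j = 0: C(11,0)·(1)^0 = 1·1 = 1.
  j = 1: C(11,1)·(1)^1 = 11·1 = 11.
  V_q(n, t) = 1 + 11 = 12.
Step 2: q^n = 2^11 = 2048.
Step 3: Hamming bound ⌊q^n / V_q(n,t)⌋ = ⌊2048/12⌋ = 170.
Step 4: Compare |C| = 267 to 170: violated.
The claimed |C| lies above the Hamming bound, so no 2-ary code of length 11 with d ≥ 3 can have 267 codewords.


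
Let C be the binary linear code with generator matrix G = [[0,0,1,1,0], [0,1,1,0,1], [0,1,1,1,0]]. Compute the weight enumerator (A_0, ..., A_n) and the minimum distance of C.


Weight distribution: A_0 = 1, A_1 = 1, A_2 = 3, A_3 = 3. Minimum distance d = 1.

Enumerate all 2^3 = 8 messages m ∈ F_2^3.
For each, compute codeword c = mG in F_2^5, then tally its weight.
  m = 000 → c = 00000, weight = 0.
  m = 100 → c = 00110, weight = 2.
  m = 010 → c = 01101, weight = 3.
  m = 110 → c = 01011, weight = 3.
  m = 001 → c = 01110, weight = 3.
  m = 101 → c = 01000, weight = 1.
  m = 011 → c = 00011, weight = 2.
  m = 111 → c = 00101, weight = 2.
Tally weights:
  weight 0: 1 codewords.
  weight 1: 1 codewords.
  weight 2: 3 codewords.
  weight 3: 3 codewords.
Minimum distance d = smallest w > 0 with A_w > 0 = 1.
Sanity: Σ A_w = 8 = 2^3 = 8 ✓.


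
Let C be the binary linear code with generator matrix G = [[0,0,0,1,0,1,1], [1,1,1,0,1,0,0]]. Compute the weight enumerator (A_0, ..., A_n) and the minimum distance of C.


Weight distribution: A_0 = 1, A_3 = 1, A_4 = 1, A_7 = 1. Minimum distance d = 3.

Enumerate all 2^2 = 4 messages m ∈ F_2^2.
For each, compute codeword c = mG in F_2^7, then tally its weight.
  m = 00 → c = 0000000, weight = 0.
  m = 10 → c = 0001011, weight = 3.
  m = 01 → c = 1110100, weight = 4.
  m = 11 → c = 1111111, weight = 7.
Tally weights:
  weight 0: 1 codewords.
  weight 3: 1 codewords.
  weight 4: 1 codewords.
  weight 7: 1 codewords.
Minimum distance d = smallest w > 0 with A_w > 0 = 3.
Sanity: Σ A_w = 4 = 2^2 = 4 ✓.


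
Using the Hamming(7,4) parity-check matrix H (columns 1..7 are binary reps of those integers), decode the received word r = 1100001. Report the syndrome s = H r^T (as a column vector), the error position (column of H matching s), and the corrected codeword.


s = (1, 0, 0)^T, error position = 4, corrected codeword c = 1101001

Compute s = H r^T mod 2 one row at a time:
  s_1 = 0 + 0 + 0 + 1 = 1 ≡ 1 (mod 2).
  s_2 = 1 + 0 + 0 + 1 = 2 ≡ 0 (mod 2).
  s_3 = 1 + 0 + 0 + 1 = 2 ≡ 0 (mod 2).
s = (1, 0, 0)^T — this equals column 4 of H (binary 100), so error is at position 4.
Correct: flip bit 4 of r = 1100001 to get c = 1101001.


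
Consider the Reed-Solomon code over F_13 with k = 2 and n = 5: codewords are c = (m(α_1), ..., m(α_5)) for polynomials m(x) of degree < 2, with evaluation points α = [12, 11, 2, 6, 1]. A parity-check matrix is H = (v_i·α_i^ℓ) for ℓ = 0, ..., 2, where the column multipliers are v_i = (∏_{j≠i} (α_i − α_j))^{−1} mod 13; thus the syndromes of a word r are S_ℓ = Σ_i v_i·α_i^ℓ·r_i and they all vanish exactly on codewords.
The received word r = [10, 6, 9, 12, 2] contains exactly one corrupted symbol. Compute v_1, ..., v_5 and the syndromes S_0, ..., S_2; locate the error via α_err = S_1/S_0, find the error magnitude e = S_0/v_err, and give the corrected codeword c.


S = (9, 9, 9), error at position 5, error magnitude e = 10, c = [10, 6, 9, 12, 5].

Step 1: column multipliers v_i = (∏_{j≠i}(α_i − α_j))^{−1} mod 13.
  i = 1 (α = 12): (12−11)(12−2)(12−6)(12−1) = 1·10·6·11 = 660 ≡ 10, so v_1 = 10^{−1} = 4 (mod 13).
  i = 2 (α = 11): (11−12)(11−2)(11−6)(11−1) = (−1)·9·5·10 = −450 ≡ 5, so v_2 = 5^{−1} = 8 (mod 13).
  i = 3 (α = 2): (2−12)(2−11)(2−6)(2−1) = (−10)·(−9)·(−4)·1 = −360 ≡ 4, so v_3 = 4^{−1} = 10 (mod 13).
  i = 4 (α = 6): (6−12)(6−11)(6−2)(6−1) = (−6)·(−5)·4·5 = 600 ≡ 2, so v_4 = 2^{−1} = 7 (mod 13).
  i = 5 (α = 1): (1−12)(1−11)(1−2)(1−6) = (−11)·(−10)·(−1)·(−5) = 550 ≡ 4, so v_5 = 4^{−1} = 10 (mod 13).
  v = [4, 8, 10, 7, 10].
Step 2: syndromes of r = [10, 6, 9, 12, 2] (all sums mod 13).
  S_0 = Σ v_i r_i = 4·10 + 8·6 + 10·9 + 7·12 + 10·2 = 282 ≡ 9.
  S_1 = Σ v_i α_i r_i = 4·12·10 + 8·11·6 + 10·2·9 + 7·6·12 + 10·1·2 = 1712 ≡ 9.
  α_i^2 mod 13 = [1, 4, 4, 10, 1].
  S_2 = Σ v_i α_i^2 r_i = 4·1·10 + 8·4·6 + 10·4·9 + 7·10·12 + 10·1·2 = 1452 ≡ 9.
  S = (9, 9, 9) ≠ 0, so r is not a codeword (an error is present).
Step 3: locate the error. For a single error e at position i, S_ℓ = v_i·e·α_i^ℓ, so α_err = S_1/S_0.
  S_0^{−1} = 9^{−1} = 3 (mod 13), so α_err = 9·3 = 27 ≡ 1 = α_5. Error position i = 5.
  Consistency check: S_2/S_1 = 9·3 = 27 ≡ 1 = α_err ✓ (single-error assumption holds).
Step 4: error magnitude e = S_0/v_5 = S_0·∏_{j≠5}(α_5 − α_j) = 9·4 = 36 ≡ 10 (mod 13).
Step 5: correct position 5: c_5 = r_5 − e = 2 − 10 ≡ 5 (mod 13). Hence c = [10, 6, 9, 12, 5].
  Check: interpolating c through the α_i gives m(x) = 1 + 4·x (degree < 2) with m(α_i) = c_i for every i, so c is indeed a codeword.


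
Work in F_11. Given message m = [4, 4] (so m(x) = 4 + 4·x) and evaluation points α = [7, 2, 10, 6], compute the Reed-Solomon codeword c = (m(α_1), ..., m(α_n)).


c = [10, 1, 0, 6]

Message polynomial: m(x) = 4 + 4·x (mod 11).
For each evaluation point α_i, compute m(α_i) mod 11:
  α_1 = 7: Horner steps 4 → 10, so m(7) = 10.
  α_2 = 2: Horner steps 4 → 1, so m(2) = 1.
  α_3 = 10: Horner steps 4 → 0, so m(10) = 0.
  α_4 = 6: Horner steps 4 → 6, so m(6) = 6.
Codeword c = [10, 1, 0, 6] ∈ F_11^4.


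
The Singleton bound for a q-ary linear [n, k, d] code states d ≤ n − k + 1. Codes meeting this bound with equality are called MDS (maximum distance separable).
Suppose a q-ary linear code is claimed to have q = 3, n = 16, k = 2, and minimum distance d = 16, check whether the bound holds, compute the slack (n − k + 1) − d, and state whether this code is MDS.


Singleton RHS = n − k + 1 = 15, slack = -1, bound violated (no such code; not MDS).

Singleton bound: d ≤ n − k + 1.
Here n = 16, k = 2, so n − k + 1 = 15.
Given d = 16, check d ≤ 15: NO.
Slack = (n − k + 1) − d = -1.
The slack is negative: d = 16 exceeds n − k + 1 = 15 by 1, so the Singleton bound is violated and no linear [16, 2, 16]_3 code can exist. In particular it is not MDS (MDS requires d = n − k + 1 exactly).
Description: the claimed parameters are [16, 2, 16]_3; such a code would be impossible (violates the Singleton bound).


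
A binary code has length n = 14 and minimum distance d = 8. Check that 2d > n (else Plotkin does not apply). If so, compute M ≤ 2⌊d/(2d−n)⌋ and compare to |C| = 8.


Plotkin bound M ≤ 8; given |C| = 8 ≤ bound (satisfied).

Check applicability: 2d = 16, n = 14.
2d − n = 2 > 0, so Plotkin applies.
Compute d/(2d−n) = 8/2 ≈ 4.0000.
⌊d/(2d−n)⌋ = 4.
Plotkin bound: M ≤ 2·4 = 8.
Given |C| = 8, check: satisfied.
This |C| is at the Plotkin bound.


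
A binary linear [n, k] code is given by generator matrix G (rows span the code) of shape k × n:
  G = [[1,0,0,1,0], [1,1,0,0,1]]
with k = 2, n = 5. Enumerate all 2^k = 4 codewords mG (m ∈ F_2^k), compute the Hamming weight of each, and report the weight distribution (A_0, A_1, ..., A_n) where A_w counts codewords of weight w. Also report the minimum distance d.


Weight distribution: A_0 = 1, A_2 = 1, A_3 = 2. Minimum distance d = 2.

Enumerate all 2^2 = 4 messages m ∈ F_2^2.
For each, compute codeword c = mG in F_2^5, then tally its weight.
  m = 00 → c = 00000, weight = 0.
  m = 10 → c = 10010, weight = 2.
  m = 01 → c = 11001, weight = 3.
  m = 11 → c = 01011, weight = 3.
Tally weights:
  weight 0: 1 codewords.
  weight 2: 1 codewords.
  weight 3: 2 codewords.
Minimum distance d = smallest w > 0 with A_w > 0 = 2.
Sanity: Σ A_w = 4 = 2^2 = 4 ✓.
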